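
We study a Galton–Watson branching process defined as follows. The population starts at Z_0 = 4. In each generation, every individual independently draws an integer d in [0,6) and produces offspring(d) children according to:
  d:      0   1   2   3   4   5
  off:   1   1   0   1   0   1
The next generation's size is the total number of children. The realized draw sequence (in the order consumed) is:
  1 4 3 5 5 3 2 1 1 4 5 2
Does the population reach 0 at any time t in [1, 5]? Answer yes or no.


gen 0: Z_0=4, draws=[1, 4, 3, 5], offspring=[1, 0, 1, 1], Z_1=3
gen 1: Z_1=3, draws=[5, 3, 2], offspring=[1, 1, 0], Z_2=2
gen 2: Z_2=2, draws=[1, 1], offspring=[1, 1], Z_3=2
gen 3: Z_3=2, draws=[4, 5], offspring=[0, 1], Z_4=1
gen 4: Z_4=1, draws=[2], offspring=[0], Z_5=0

yes


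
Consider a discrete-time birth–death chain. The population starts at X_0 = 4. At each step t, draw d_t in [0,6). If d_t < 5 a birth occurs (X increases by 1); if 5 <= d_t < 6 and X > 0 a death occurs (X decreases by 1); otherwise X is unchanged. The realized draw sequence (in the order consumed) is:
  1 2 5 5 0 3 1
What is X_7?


t=0: X=4, d=1 → birth, X_1=5
t=1: X=5, d=2 → birth, X_2=6
t=2: X=6, d=5 → death, X_3=5
t=3: X=5, d=5 → death, X_4=4
t=4: X=4, d=0 → birth, X_5=5
t=5: X=5, d=3 → birth, X_6=6
t=6: X=6, d=1 → birth, X_7=7

7


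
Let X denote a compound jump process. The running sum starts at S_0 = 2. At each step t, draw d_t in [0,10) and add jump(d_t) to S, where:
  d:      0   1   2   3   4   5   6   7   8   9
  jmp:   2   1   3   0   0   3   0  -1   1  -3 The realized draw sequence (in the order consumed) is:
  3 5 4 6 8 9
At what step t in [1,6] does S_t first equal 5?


2

t=0: S=2, d=3, jump=0, S_1=2
t=1: S=2, d=5, jump=3, S_2=5
t=2: S=5, d=4, jump=0, S_3=5
t=3: S=5, d=6, jump=0, S_4=5
t=4: S=5, d=8, jump=1, S_5=6
t=5: S=6, d=9, jump=-3, S_6=3


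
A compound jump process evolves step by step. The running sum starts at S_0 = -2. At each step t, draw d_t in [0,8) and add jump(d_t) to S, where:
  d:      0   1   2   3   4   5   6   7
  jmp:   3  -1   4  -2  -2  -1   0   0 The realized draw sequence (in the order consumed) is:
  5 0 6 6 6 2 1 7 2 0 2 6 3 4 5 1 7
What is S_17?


8

t=0: S=-2, d=5, jump=-1, S_1=-3
t=1: S=-3, d=0, jump=3, S_2=0
t=2: S=0, d=6, jump=0, S_3=0
t=3: S=0, d=6, jump=0, S_4=0
t=4: S=0, d=6, jump=0, S_5=0
t=5: S=0, d=2, jump=4, S_6=4
t=6: S=4, d=1, jump=-1, S_7=3
t=7: S=3, d=7, jump=0, S_8=3
t=8: S=3, d=2, jump=4, S_9=7
t=9: S=7, d=0, jump=3, S_10=10
t=10: S=10, d=2, jump=4, S_11=14
t=11: S=14, d=6, jump=0, S_12=14
t=12: S=14, d=3, jump=-2, S_13=12
t=13: S=12, d=4, jump=-2, S_14=10
t=14: S=10, d=5, jump=-1, S_15=9
t=15: S=9, d=1, jump=-1, S_16=8
t=16: S=8, d=7, jump=0, S_17=8


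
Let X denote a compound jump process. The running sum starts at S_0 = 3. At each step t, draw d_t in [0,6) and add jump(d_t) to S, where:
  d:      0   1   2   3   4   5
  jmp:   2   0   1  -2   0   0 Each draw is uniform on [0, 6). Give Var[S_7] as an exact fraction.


Outcome values over d=0..5: [2, 0, 1, -2, 0, 0]
Σy = 1, Σy² = 9, M = 6
μ = 1/6 = 1/6,  σ² = 9/6 − (1/6)² = 53/36
Independent increments: Var[S_7] = 7·σ² = 7·(53/36) = 371/36

371/36


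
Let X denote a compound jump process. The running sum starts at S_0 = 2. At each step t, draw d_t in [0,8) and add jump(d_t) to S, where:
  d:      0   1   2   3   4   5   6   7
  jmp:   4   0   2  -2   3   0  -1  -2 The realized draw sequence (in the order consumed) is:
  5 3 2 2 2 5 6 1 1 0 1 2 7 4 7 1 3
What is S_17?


t=0: S=2, d=5, jump=0, S_1=2
t=1: S=2, d=3, jump=-2, S_2=0
t=2: S=0, d=2, jump=2, S_3=2
t=3: S=2, d=2, jump=2, S_4=4
t=4: S=4, d=2, jump=2, S_5=6
t=5: S=6, d=5, jump=0, S_6=6
t=6: S=6, d=6, jump=-1, S_7=5
t=7: S=5, d=1, jump=0, S_8=5
t=8: S=5, d=1, jump=0, S_9=5
t=9: S=5, d=0, jump=4, S_10=9
t=10: S=9, d=1, jump=0, S_11=9
t=11: S=9, d=2, jump=2, S_12=11
t=12: S=11, d=7, jump=-2, S_13=9
t=13: S=9, d=4, jump=3, S_14=12
t=14: S=12, d=7, jump=-2, S_15=10
t=15: S=10, d=1, jump=0, S_16=10
t=16: S=10, d=3, jump=-2, S_17=8

8


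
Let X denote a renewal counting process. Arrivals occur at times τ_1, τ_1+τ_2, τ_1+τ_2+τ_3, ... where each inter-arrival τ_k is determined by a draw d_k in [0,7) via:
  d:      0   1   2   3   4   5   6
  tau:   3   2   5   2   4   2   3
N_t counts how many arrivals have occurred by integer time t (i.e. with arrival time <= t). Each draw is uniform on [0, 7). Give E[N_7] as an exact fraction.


711/343

Inter-arrival values over d=0..6: [3, 2, 5, 2, 4, 2, 3]
Each d has probability 1/7, so the pmf of τ is: f(2) = 3/7, f(3) = 2/7, f(4) = 1/7, f(5) = 1/7
Renewal equation for m(n) = E[N_n]: condition on τ_1 = k (if k <= n, one arrival plus a fresh copy on the remaining n−k steps): m(n) = F(n) + Σ_{k<=n} f(k)·m(n−k), where F(n) = P(τ <= n) and m(0) = 0
m(1) = F(1) = 0
m(2) = F(2) = 3/7
m(3) = F(3) = 5/7
m(4) = F(4) + f(2)·m(2) = 6/7 + 3/7·3/7 = 51/49
m(5) = F(5) + f(2)·m(3) + f(3)·m(2) = 1 + 3/7·5/7 + 2/7·3/7 = 10/7
m(6) = F(6) + f(2)·m(4) + f(3)·m(3) + f(4)·m(2) = 1 + 3/7·51/49 + 2/7·5/7 + 1/7·3/7 = 587/343
m(7) = F(7) + f(2)·m(5) + f(3)·m(4) + f(4)·m(3) + f(5)·m(2) = 1 + 3/7·10/7 + 2/7·51/49 + 1/7·5/7 + 1/7·3/7 = 711/343
E[N_7] = m(7) = 711/343


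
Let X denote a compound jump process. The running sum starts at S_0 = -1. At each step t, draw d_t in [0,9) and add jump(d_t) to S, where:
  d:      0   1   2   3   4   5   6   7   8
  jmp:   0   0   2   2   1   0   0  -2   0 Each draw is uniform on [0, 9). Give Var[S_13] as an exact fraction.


52/3

Outcome values over d=0..8: [0, 0, 2, 2, 1, 0, 0, -2, 0]
Σy = 3, Σy² = 13, M = 9
μ = 3/9 = 1/3,  σ² = 13/9 − (1/3)² = 4/3
Independent increments: Var[S_13] = 13·σ² = 13·(4/3) = 52/3


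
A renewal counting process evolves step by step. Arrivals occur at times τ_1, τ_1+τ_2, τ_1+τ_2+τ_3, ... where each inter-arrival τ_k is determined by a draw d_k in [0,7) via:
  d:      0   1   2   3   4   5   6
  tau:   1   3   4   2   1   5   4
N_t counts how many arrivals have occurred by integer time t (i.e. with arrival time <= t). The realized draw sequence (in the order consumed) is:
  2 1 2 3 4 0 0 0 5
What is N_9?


2

draw d_1=2: τ_1=4, arrival time A_1=4
draw d_2=1: τ_2=3, arrival time A_2=7
draw d_3=2: τ_3=4, arrival time A_3=11
draw d_4=3: τ_4=2, arrival time A_4=13
draw d_5=4: τ_5=1, arrival time A_5=14
draw d_6=0: τ_6=1, arrival time A_6=15
draw d_7=0: τ_7=1, arrival time A_7=16
draw d_8=0: τ_8=1, arrival time A_8=17
draw d_9=5: τ_9=5, arrival time A_9=22
N_t over t=0..9: 0:0 1:0 2:0 3:0 4:1 5:1 6:1 7:2 8:2 9:2


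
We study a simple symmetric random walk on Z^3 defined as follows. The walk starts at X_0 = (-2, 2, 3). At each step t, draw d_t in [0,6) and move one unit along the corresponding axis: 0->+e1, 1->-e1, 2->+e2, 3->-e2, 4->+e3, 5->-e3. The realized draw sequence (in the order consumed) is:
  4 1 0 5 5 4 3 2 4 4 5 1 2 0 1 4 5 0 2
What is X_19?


t=0: X=(-2, 2, 3), d=4 → +e3, X_1=(-2, 2, 4)
t=1: X=(-2, 2, 4), d=1 → -e1, X_2=(-3, 2, 4)
t=2: X=(-3, 2, 4), d=0 → +e1, X_3=(-2, 2, 4)
t=3: X=(-2, 2, 4), d=5 → -e3, X_4=(-2, 2, 3)
t=4: X=(-2, 2, 3), d=5 → -e3, X_5=(-2, 2, 2)
t=5: X=(-2, 2, 2), d=4 → +e3, X_6=(-2, 2, 3)
t=6: X=(-2, 2, 3), d=3 → -e2, X_7=(-2, 1, 3)
t=7: X=(-2, 1, 3), d=2 → +e2, X_8=(-2, 2, 3)
t=8: X=(-2, 2, 3), d=4 → +e3, X_9=(-2, 2, 4)
t=9: X=(-2, 2, 4), d=4 → +e3, X_10=(-2, 2, 5)
t=10: X=(-2, 2, 5), d=5 → -e3, X_11=(-2, 2, 4)
t=11: X=(-2, 2, 4), d=1 → -e1, X_12=(-3, 2, 4)
t=12: X=(-3, 2, 4), d=2 → +e2, X_13=(-3, 3, 4)
t=13: X=(-3, 3, 4), d=0 → +e1, X_14=(-2, 3, 4)
t=14: X=(-2, 3, 4), d=1 → -e1, X_15=(-3, 3, 4)
t=15: X=(-3, 3, 4), d=4 → +e3, X_16=(-3, 3, 5)
t=16: X=(-3, 3, 5), d=5 → -e3, X_17=(-3, 3, 4)
t=17: X=(-3, 3, 4), d=0 → +e1, X_18=(-2, 3, 4)
t=18: X=(-2, 3, 4), d=2 → +e2, X_19=(-2, 4, 4)

(-2, 4, 4)


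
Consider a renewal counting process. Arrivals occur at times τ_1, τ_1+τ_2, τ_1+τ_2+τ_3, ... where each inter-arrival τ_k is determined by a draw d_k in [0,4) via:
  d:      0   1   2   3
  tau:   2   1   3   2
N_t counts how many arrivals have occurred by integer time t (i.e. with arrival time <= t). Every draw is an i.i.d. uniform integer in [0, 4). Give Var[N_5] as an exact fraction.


Inter-arrival values over d=0..3: [2, 1, 3, 2]
Each d has probability 1/4, so the pmf of τ is: f(1) = 1/4, f(2) = 1/2, f(3) = 1/4
Let p_n(j) = P(N_n = j), with p_0 = [1]. Condition on τ_1: p_n(0) = P(τ > n), and for j >= 1, p_n(j) = Σ_{k<=n} f(k)·p_{n−k}(j−1)
p_1 = [3/4, 1/4]  (j = 0..1)
p_2 = [1/4, 11/16, 1/16]  (j = 0..2)
p_3 = [0, 11/16, 19/64, 1/64]  (j = 0..3)
p_4 = [0, 5/16, 37/64, 27/256, 1/256]  (j = 0..4)
p_5 = [0, 1/16, 19/32, 79/256, 35/1024, 1/1024]  (j = 0..5)
E[N_5] = Σ j·p_5(j) = 2373/1024;  E[N_5²] = Σ j²·p_5(j) = 5925/1024
Var[N_5] = 5925/1024 − (2373/1024)² = 436071/1048576

436071/1048576


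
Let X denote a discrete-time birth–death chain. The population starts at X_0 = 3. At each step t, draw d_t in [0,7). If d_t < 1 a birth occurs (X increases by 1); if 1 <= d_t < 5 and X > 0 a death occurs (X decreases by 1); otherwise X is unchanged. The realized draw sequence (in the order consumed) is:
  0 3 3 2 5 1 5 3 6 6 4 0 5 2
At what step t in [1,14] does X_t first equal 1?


4

t=0: X=3, d=0 → birth, X_1=4
t=1: X=4, d=3 → death, X_2=3
t=2: X=3, d=3 → death, X_3=2
t=3: X=2, d=2 → death, X_4=1
t=4: X=1, d=5 → hold, X_5=1
t=5: X=1, d=1 → death, X_6=0
t=6: X=0, d=5 → hold, X_7=0
t=7: X=0, d=3 → hold, X_8=0
t=8: X=0, d=6 → hold, X_9=0
t=9: X=0, d=6 → hold, X_10=0
t=10: X=0, d=4 → hold, X_11=0
t=11: X=0, d=0 → birth, X_12=1
t=12: X=1, d=5 → hold, X_13=1
t=13: X=1, d=2 → death, X_14=0


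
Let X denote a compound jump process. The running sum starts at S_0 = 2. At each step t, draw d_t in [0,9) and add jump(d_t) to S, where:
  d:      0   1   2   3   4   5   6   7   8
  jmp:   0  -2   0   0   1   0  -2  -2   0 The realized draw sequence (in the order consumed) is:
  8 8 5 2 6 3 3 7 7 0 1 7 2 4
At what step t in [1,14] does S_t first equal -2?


t=0: S=2, d=8, jump=0, S_1=2
t=1: S=2, d=8, jump=0, S_2=2
t=2: S=2, d=5, jump=0, S_3=2
t=3: S=2, d=2, jump=0, S_4=2
t=4: S=2, d=6, jump=-2, S_5=0
t=5: S=0, d=3, jump=0, S_6=0
t=6: S=0, d=3, jump=0, S_7=0
t=7: S=0, d=7, jump=-2, S_8=-2
t=8: S=-2, d=7, jump=-2, S_9=-4
t=9: S=-4, d=0, jump=0, S_10=-4
t=10: S=-4, d=1, jump=-2, S_11=-6
t=11: S=-6, d=7, jump=-2, S_12=-8
t=12: S=-8, d=2, jump=0, S_13=-8
t=13: S=-8, d=4, jump=1, S_14=-7

8


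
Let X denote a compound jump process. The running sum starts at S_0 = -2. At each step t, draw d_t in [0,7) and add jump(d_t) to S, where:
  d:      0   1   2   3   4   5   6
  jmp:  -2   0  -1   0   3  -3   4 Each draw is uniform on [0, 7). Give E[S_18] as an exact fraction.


Outcome values over d=0..6: [-2, 0, -1, 0, 3, -3, 4]
Σy = 1, Σy² = 39, M = 7
μ = 1/7 = 1/7,  σ² = 39/7 − (1/7)² = 272/49
E[S_18] = -2 + 18·(1/7) = 4/7

4/7


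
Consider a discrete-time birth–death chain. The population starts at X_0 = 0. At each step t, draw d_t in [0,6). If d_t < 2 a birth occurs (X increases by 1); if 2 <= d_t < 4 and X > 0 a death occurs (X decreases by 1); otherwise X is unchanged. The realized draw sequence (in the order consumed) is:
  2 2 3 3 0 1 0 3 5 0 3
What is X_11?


2

t=0: X=0, d=2 → hold, X_1=0
t=1: X=0, d=2 → hold, X_2=0
t=2: X=0, d=3 → hold, X_3=0
t=3: X=0, d=3 → hold, X_4=0
t=4: X=0, d=0 → birth, X_5=1
t=5: X=1, d=1 → birth, X_6=2
t=6: X=2, d=0 → birth, X_7=3
t=7: X=3, d=3 → death, X_8=2
t=8: X=2, d=5 → hold, X_9=2
t=9: X=2, d=0 → birth, X_10=3
t=10: X=3, d=3 → death, X_11=2


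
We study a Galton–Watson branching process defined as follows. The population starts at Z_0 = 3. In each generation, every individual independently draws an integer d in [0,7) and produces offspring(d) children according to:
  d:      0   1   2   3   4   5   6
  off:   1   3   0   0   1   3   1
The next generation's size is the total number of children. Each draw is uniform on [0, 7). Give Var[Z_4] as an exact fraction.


Outcome values over d=0..6: [1, 3, 0, 0, 1, 3, 1]
Σy = 9, Σy² = 21, M = 7
μ = 9/7 = 9/7,  σ² = 21/7 − (9/7)² = 66/49
V_0 = 0, E_0 = 3
V_1 = 66/49·E_0 + (9/7)²·V_0 = 198/49;  E_1 = 27/7
V_2 = 66/49·E_1 + (9/7)²·V_1 = 28512/2401;  E_2 = 243/49
V_3 = 66/49·E_2 + (9/7)²·V_2 = 3095334/117649;  E_3 = 2187/343
V_4 = 66/49·E_3 + (9/7)²·V_3 = 300231360/5764801;  E_4 = 19683/2401

300231360/5764801


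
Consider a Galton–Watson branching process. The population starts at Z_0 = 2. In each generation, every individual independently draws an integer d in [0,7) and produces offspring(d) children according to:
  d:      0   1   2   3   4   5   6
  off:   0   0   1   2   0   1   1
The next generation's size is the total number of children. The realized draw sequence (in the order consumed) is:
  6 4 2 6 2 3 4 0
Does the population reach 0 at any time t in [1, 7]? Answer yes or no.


gen 0: Z_0=2, draws=[6, 4], offspring=[1, 0], Z_1=1
gen 1: Z_1=1, draws=[2], offspring=[1], Z_2=1
gen 2: Z_2=1, draws=[6], offspring=[1], Z_3=1
gen 3: Z_3=1, draws=[2], offspring=[1], Z_4=1
gen 4: Z_4=1, draws=[3], offspring=[2], Z_5=2
gen 5: Z_5=2, draws=[4, 0], offspring=[0, 0], Z_6=0
gen 6: Z_6=0, draws=[], offspring=[], Z_7=0

yes


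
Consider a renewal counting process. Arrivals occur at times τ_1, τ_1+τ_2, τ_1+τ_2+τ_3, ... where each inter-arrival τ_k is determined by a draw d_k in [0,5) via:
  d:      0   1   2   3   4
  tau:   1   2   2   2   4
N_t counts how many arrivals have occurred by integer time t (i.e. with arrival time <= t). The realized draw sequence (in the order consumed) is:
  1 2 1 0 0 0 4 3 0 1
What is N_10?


6

draw d_1=1: τ_1=2, arrival time A_1=2
draw d_2=2: τ_2=2, arrival time A_2=4
draw d_3=1: τ_3=2, arrival time A_3=6
draw d_4=0: τ_4=1, arrival time A_4=7
draw d_5=0: τ_5=1, arrival time A_5=8
draw d_6=0: τ_6=1, arrival time A_6=9
draw d_7=4: τ_7=4, arrival time A_7=13
draw d_8=3: τ_8=2, arrival time A_8=15
draw d_9=0: τ_9=1, arrival time A_9=16
draw d_10=1: τ_10=2, arrival time A_10=18
N_t over t=0..10: 0:0 1:0 2:1 3:1 4:2 5:2 6:3 7:4 8:5 9:6 10:6


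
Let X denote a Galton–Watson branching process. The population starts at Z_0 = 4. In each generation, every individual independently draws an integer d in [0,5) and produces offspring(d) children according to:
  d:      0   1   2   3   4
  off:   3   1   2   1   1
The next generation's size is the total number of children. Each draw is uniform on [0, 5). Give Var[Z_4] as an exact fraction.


37912576/390625

Outcome values over d=0..4: [3, 1, 2, 1, 1]
Σy = 8, Σy² = 16, M = 5
μ = 8/5 = 8/5,  σ² = 16/5 − (8/5)² = 16/25
V_0 = 0, E_0 = 4
V_1 = 16/25·E_0 + (8/5)²·V_0 = 64/25;  E_1 = 32/5
V_2 = 16/25·E_1 + (8/5)²·V_1 = 6656/625;  E_2 = 256/25
V_3 = 16/25·E_2 + (8/5)²·V_2 = 528384/15625;  E_3 = 2048/125
V_4 = 16/25·E_3 + (8/5)²·V_3 = 37912576/390625;  E_4 = 16384/625


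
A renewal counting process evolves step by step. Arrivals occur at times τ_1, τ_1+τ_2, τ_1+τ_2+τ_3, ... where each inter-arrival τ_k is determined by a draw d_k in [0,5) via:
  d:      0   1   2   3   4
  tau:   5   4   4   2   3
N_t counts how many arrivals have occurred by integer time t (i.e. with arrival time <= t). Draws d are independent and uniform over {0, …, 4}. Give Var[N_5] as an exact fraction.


66/625

Inter-arrival values over d=0..4: [5, 4, 4, 2, 3]
Each d has probability 1/5, so the pmf of τ is: f(2) = 1/5, f(3) = 1/5, f(4) = 2/5, f(5) = 1/5
Let p_n(j) = P(N_n = j), with p_0 = [1]. Condition on τ_1: p_n(0) = P(τ > n), and for j >= 1, p_n(j) = Σ_{k<=n} f(k)·p_{n−k}(j−1)
p_1 = [1]  (j = 0)
p_2 = [4/5, 1/5]  (j = 0..1)
p_3 = [3/5, 2/5]  (j = 0..1)
p_4 = [1/5, 19/25, 1/25]  (j = 0..2)
p_5 = [0, 22/25, 3/25]  (j = 0..2)
E[N_5] = Σ j·p_5(j) = 28/25;  E[N_5²] = Σ j²·p_5(j) = 34/25
Var[N_5] = 34/25 − (28/25)² = 66/625


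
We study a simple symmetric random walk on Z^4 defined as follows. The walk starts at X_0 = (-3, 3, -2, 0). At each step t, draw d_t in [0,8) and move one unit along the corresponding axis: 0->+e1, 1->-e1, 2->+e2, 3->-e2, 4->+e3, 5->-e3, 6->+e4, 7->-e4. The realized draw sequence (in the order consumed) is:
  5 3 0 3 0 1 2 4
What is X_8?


t=0: X=(-3, 3, -2, 0), d=5 → -e3, X_1=(-3, 3, -3, 0)
t=1: X=(-3, 3, -3, 0), d=3 → -e2, X_2=(-3, 2, -3, 0)
t=2: X=(-3, 2, -3, 0), d=0 → +e1, X_3=(-2, 2, -3, 0)
t=3: X=(-2, 2, -3, 0), d=3 → -e2, X_4=(-2, 1, -3, 0)
t=4: X=(-2, 1, -3, 0), d=0 → +e1, X_5=(-1, 1, -3, 0)
t=5: X=(-1, 1, -3, 0), d=1 → -e1, X_6=(-2, 1, -3, 0)
t=6: X=(-2, 1, -3, 0), d=2 → +e2, X_7=(-2, 2, -3, 0)
t=7: X=(-2, 2, -3, 0), d=4 → +e3, X_8=(-2, 2, -2, 0)

(-2, 2, -2, 0)


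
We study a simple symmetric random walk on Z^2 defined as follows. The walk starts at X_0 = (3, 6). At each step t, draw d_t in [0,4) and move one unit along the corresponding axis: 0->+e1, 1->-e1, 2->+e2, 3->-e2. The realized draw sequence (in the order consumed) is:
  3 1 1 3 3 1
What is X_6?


(0, 3)

t=0: X=(3, 6), d=3 → -e2, X_1=(3, 5)
t=1: X=(3, 5), d=1 → -e1, X_2=(2, 5)
t=2: X=(2, 5), d=1 → -e1, X_3=(1, 5)
t=3: X=(1, 5), d=3 → -e2, X_4=(1, 4)
t=4: X=(1, 4), d=3 → -e2, X_5=(1, 3)
t=5: X=(1, 3), d=1 → -e1, X_6=(0, 3)


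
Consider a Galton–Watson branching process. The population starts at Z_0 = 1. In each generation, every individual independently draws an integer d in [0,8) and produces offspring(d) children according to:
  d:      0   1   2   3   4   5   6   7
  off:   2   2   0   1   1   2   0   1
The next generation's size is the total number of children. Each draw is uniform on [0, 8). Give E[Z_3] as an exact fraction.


729/512

Outcome values over d=0..7: [2, 2, 0, 1, 1, 2, 0, 1]
Σy = 9, Σy² = 15, M = 8
μ = 9/8 = 9/8,  σ² = 15/8 − (9/8)² = 39/64
E[Z_0] = 1
E[Z_1] = 9/8·E[Z_0] = 9/8
E[Z_2] = 9/8·E[Z_1] = 81/64
E[Z_3] = 9/8·E[Z_2] = 729/512


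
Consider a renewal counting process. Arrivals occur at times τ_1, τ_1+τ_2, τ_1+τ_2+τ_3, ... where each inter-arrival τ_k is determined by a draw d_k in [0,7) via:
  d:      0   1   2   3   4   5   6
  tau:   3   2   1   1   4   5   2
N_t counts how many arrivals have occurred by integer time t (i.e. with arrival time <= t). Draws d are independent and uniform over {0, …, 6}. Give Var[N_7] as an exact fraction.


670455973120/678223072849

Inter-arrival values over d=0..6: [3, 2, 1, 1, 4, 5, 2]
Each d has probability 1/7, so the pmf of τ is: f(1) = 2/7, f(2) = 2/7, f(3) = 1/7, f(4) = 1/7, f(5) = 1/7
Let p_n(j) = P(N_n = j), with p_0 = [1]. Condition on τ_1: p_n(0) = P(τ > n), and for j >= 1, p_n(j) = Σ_{k<=n} f(k)·p_{n−k}(j−1)
p_1 = [5/7, 2/7]  (j = 0..1)
p_2 = [3/7, 24/49, 4/49]  (j = 0..2)
p_3 = [2/7, 23/49, 76/343, 8/343]  (j = 0..3)
p_4 = [1/7, 22/49, 108/343, 208/2401, 16/2401]  (j = 0..4)
p_5 = [0, 3/7, 128/343, 396/2401, 528/16807, 32/16807]  (j = 0..5)
p_6 = [0, 12/49, 3/7, 576/2401, 1264/16807, 1280/117649, 64/117649]  (j = 0..6)
p_7 = [0, 6/49, 135/343, 762/2401, 2208/16807, 528/16807, 3008/823543, 128/823543]  (j = 0..7)
E[N_7] = Σ j·p_7(j) = 2114282/823543;  E[N_7²] = Σ j²·p_7(j) = 6242108/823543
Var[N_7] = 6242108/823543 − (2114282/823543)² = 670455973120/678223072849


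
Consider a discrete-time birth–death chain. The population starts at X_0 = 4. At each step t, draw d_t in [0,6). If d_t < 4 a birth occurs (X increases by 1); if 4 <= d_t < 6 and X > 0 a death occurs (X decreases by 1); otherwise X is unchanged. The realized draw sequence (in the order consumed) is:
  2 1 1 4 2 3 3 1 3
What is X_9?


11

t=0: X=4, d=2 → birth, X_1=5
t=1: X=5, d=1 → birth, X_2=6
t=2: X=6, d=1 → birth, X_3=7
t=3: X=7, d=4 → death, X_4=6
t=4: X=6, d=2 → birth, X_5=7
t=5: X=7, d=3 → birth, X_6=8
t=6: X=8, d=3 → birth, X_7=9
t=7: X=9, d=1 → birth, X_8=10
t=8: X=10, d=3 → birth, X_9=11


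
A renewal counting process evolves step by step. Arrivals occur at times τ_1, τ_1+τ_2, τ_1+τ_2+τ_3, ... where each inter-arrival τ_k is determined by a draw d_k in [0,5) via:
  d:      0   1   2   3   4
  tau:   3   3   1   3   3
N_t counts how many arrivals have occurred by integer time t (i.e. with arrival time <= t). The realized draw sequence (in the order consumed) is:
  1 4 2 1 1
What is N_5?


draw d_1=1: τ_1=3, arrival time A_1=3
draw d_2=4: τ_2=3, arrival time A_2=6
draw d_3=2: τ_3=1, arrival time A_3=7
draw d_4=1: τ_4=3, arrival time A_4=10
draw d_5=1: τ_5=3, arrival time A_5=13
N_t over t=0..5: 0:0 1:0 2:0 3:1 4:1 5:1

1


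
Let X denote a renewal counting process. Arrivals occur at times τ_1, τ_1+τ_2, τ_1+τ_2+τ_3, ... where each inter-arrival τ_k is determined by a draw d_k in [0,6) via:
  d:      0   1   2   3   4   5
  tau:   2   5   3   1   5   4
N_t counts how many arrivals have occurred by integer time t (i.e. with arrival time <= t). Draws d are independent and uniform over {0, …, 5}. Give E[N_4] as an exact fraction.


1105/1296

Inter-arrival values over d=0..5: [2, 5, 3, 1, 5, 4]
Each d has probability 1/6, so the pmf of τ is: f(1) = 1/6, f(2) = 1/6, f(3) = 1/6, f(4) = 1/6, f(5) = 1/3
Renewal equation for m(n) = E[N_n]: condition on τ_1 = k (if k <= n, one arrival plus a fresh copy on the remaining n−k steps): m(n) = F(n) + Σ_{k<=n} f(k)·m(n−k), where F(n) = P(τ <= n) and m(0) = 0
m(1) = F(1) = 1/6
m(2) = F(2) + f(1)·m(1) = 1/3 + 1/6·1/6 = 13/36
m(3) = F(3) + f(1)·m(2) + f(2)·m(1) = 1/2 + 1/6·13/36 + 1/6·1/6 = 127/216
m(4) = F(4) + f(1)·m(3) + f(2)·m(2) + f(3)·m(1) = 2/3 + 1/6·127/216 + 1/6·13/36 + 1/6·1/6 = 1105/1296
E[N_4] = m(4) = 1105/1296


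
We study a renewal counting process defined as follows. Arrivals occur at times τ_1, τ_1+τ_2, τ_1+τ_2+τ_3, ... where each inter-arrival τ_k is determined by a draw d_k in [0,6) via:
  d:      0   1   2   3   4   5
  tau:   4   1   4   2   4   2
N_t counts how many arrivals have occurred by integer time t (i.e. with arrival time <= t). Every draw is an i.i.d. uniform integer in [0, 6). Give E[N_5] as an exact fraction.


Inter-arrival values over d=0..5: [4, 1, 4, 2, 4, 2]
Each d has probability 1/6, so the pmf of τ is: f(1) = 1/6, f(2) = 1/3, f(4) = 1/2
Renewal equation for m(n) = E[N_n]: condition on τ_1 = k (if k <= n, one arrival plus a fresh copy on the remaining n−k steps): m(n) = F(n) + Σ_{k<=n} f(k)·m(n−k), where F(n) = P(τ <= n) and m(0) = 0
m(1) = F(1) = 1/6
m(2) = F(2) + f(1)·m(1) = 1/2 + 1/6·1/6 = 19/36
m(3) = F(3) + f(1)·m(2) + f(2)·m(1) = 1/2 + 1/6·19/36 + 1/3·1/6 = 139/216
m(4) = F(4) + f(1)·m(3) + f(2)·m(2) = 1 + 1/6·139/216 + 1/3·19/36 = 1663/1296
m(5) = F(5) + f(1)·m(4) + f(2)·m(3) + f(4)·m(1) = 1 + 1/6·1663/1296 + 1/3·139/216 + 1/2·1/6 = 11755/7776
E[N_5] = m(5) = 11755/7776

11755/7776


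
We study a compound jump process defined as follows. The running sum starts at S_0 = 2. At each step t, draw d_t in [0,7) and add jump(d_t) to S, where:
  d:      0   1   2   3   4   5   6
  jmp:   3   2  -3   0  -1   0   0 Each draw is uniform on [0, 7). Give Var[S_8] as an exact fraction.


1280/49

Outcome values over d=0..6: [3, 2, -3, 0, -1, 0, 0]
Σy = 1, Σy² = 23, M = 7
μ = 1/7 = 1/7,  σ² = 23/7 − (1/7)² = 160/49
Independent increments: Var[S_8] = 8·σ² = 8·(160/49) = 1280/49


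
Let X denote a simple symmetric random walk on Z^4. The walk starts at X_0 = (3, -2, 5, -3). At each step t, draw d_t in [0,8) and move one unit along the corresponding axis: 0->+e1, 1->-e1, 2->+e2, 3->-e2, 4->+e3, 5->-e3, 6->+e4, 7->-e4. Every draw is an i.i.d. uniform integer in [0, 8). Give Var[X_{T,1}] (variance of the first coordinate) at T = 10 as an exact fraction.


5/2

Outcome values over d=0..7: [1, -1, 0, 0, 0, 0, 0, 0]
Σy = 0, Σy² = 2, M = 8
μ = 0/8 = 0,  σ² = 2/8 − (0)² = 1/4
Independent increments: Var[X_10] = 10·σ² = 10·(1/4) = 5/2


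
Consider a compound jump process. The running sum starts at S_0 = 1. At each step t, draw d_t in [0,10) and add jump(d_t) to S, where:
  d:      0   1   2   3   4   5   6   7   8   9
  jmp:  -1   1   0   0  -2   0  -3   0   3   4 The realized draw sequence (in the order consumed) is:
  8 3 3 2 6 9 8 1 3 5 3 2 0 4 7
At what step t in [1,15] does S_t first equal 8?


t=0: S=1, d=8, jump=3, S_1=4
t=1: S=4, d=3, jump=0, S_2=4
t=2: S=4, d=3, jump=0, S_3=4
t=3: S=4, d=2, jump=0, S_4=4
t=4: S=4, d=6, jump=-3, S_5=1
t=5: S=1, d=9, jump=4, S_6=5
t=6: S=5, d=8, jump=3, S_7=8
t=7: S=8, d=1, jump=1, S_8=9
t=8: S=9, d=3, jump=0, S_9=9
t=9: S=9, d=5, jump=0, S_10=9
t=10: S=9, d=3, jump=0, S_11=9
t=11: S=9, d=2, jump=0, S_12=9
t=12: S=9, d=0, jump=-1, S_13=8
t=13: S=8, d=4, jump=-2, S_14=6
t=14: S=6, d=7, jump=0, S_15=6

7


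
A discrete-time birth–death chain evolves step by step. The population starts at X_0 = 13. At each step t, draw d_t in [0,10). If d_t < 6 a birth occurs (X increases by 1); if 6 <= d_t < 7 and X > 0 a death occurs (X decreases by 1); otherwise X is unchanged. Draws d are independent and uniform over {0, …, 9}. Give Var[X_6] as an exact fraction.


27/10

X can drop by at most 1 per step and X_0 = 13 > T = 6, so X_t >= 13 − t >= 7 > 0 for every t <= 6: the floor at 0 (the 'and X > 0' condition) never binds. Hence X_6 = X_0 + Σ_{t<6} Y_t with i.i.d. increments Y_t = y(d_t) ∈ {+1, −1, 0}.
Outcome values over d=0..9: [1, 1, 1, 1, 1, 1, -1, 0, 0, 0]
Σy = 5, Σy² = 7, M = 10
μ = 5/10 = 1/2,  σ² = 7/10 − (1/2)² = 9/20
Independent increments: Var[X_6] = 6·σ² = 6·(9/20) = 27/10


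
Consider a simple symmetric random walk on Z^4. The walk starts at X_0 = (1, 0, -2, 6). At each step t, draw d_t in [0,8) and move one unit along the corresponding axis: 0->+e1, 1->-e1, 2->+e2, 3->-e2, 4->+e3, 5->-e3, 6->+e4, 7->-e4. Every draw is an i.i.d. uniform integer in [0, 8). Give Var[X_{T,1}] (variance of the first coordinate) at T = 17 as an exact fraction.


Outcome values over d=0..7: [1, -1, 0, 0, 0, 0, 0, 0]
Σy = 0, Σy² = 2, M = 8
μ = 0/8 = 0,  σ² = 2/8 − (0)² = 1/4
Independent increments: Var[X_17] = 17·σ² = 17·(1/4) = 17/4

17/4


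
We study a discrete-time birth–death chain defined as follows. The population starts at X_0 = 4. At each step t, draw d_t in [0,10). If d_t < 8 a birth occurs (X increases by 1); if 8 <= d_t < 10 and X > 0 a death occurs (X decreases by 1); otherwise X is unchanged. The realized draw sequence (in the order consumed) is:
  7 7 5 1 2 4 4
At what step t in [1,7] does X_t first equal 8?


4

t=0: X=4, d=7 → birth, X_1=5
t=1: X=5, d=7 → birth, X_2=6
t=2: X=6, d=5 → birth, X_3=7
t=3: X=7, d=1 → birth, X_4=8
t=4: X=8, d=2 → birth, X_5=9
t=5: X=9, d=4 → birth, X_6=10
t=6: X=10, d=4 → birth, X_7=11


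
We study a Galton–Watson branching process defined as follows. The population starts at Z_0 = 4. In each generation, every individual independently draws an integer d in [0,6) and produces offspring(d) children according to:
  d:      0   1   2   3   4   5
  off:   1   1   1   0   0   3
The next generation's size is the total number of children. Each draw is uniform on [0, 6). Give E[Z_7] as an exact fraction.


Outcome values over d=0..5: [1, 1, 1, 0, 0, 3]
Σy = 6, Σy² = 12, M = 6
μ = 6/6 = 1,  σ² = 12/6 − (1)² = 1
E[Z_0] = 4
E[Z_1] = 1·E[Z_0] = 4
E[Z_2] = 1·E[Z_1] = 4
E[Z_3] = 1·E[Z_2] = 4
E[Z_4] = 1·E[Z_3] = 4
E[Z_5] = 1·E[Z_4] = 4
E[Z_6] = 1·E[Z_5] = 4
E[Z_7] = 1·E[Z_6] = 4

4


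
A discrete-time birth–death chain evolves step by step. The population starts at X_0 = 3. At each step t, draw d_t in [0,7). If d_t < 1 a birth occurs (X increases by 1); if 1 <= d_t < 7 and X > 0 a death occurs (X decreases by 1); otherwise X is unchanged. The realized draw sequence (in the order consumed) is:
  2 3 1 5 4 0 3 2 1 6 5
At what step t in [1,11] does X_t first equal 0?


3

t=0: X=3, d=2 → death, X_1=2
t=1: X=2, d=3 → death, X_2=1
t=2: X=1, d=1 → death, X_3=0
t=3: X=0, d=5 → hold, X_4=0
t=4: X=0, d=4 → hold, X_5=0
t=5: X=0, d=0 → birth, X_6=1
t=6: X=1, d=3 → death, X_7=0
t=7: X=0, d=2 → hold, X_8=0
t=8: X=0, d=1 → hold, X_9=0
t=9: X=0, d=6 → hold, X_10=0
t=10: X=0, d=5 → hold, X_11=0


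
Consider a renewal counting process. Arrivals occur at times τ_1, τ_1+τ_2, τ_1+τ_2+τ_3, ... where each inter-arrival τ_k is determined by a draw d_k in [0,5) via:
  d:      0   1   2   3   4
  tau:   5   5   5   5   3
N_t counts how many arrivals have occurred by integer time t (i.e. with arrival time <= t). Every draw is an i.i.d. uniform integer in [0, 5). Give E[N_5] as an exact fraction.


1

Inter-arrival values over d=0..4: [5, 5, 5, 5, 3]
Each d has probability 1/5, so the pmf of τ is: f(3) = 1/5, f(5) = 4/5
Renewal equation for m(n) = E[N_n]: condition on τ_1 = k (if k <= n, one arrival plus a fresh copy on the remaining n−k steps): m(n) = F(n) + Σ_{k<=n} f(k)·m(n−k), where F(n) = P(τ <= n) and m(0) = 0
m(1) = F(1) = 0
m(2) = F(2) = 0
m(3) = F(3) = 1/5
m(4) = F(4) = 1/5
m(5) = F(5) = 1
E[N_5] = m(5) = 1


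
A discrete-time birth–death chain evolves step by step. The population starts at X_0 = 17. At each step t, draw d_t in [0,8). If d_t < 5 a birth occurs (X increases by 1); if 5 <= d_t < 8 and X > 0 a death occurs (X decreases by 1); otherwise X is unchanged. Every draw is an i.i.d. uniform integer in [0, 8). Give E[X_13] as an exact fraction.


X can drop by at most 1 per step and X_0 = 17 > T = 13, so X_t >= 17 − t >= 4 > 0 for every t <= 13: the floor at 0 (the 'and X > 0' condition) never binds. Hence X_13 = X_0 + Σ_{t<13} Y_t with i.i.d. increments Y_t = y(d_t) ∈ {+1, −1, 0}.
Outcome values over d=0..7: [1, 1, 1, 1, 1, -1, -1, -1]
Σy = 2, Σy² = 8, M = 8
μ = 2/8 = 1/4,  σ² = 8/8 − (1/4)² = 15/16
E[X_13] = 17 + 13·(1/4) = 81/4

81/4


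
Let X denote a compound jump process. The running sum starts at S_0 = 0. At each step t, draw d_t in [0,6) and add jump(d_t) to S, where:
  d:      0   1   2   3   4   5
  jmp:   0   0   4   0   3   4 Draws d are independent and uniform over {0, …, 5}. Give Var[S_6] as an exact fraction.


Outcome values over d=0..5: [0, 0, 4, 0, 3, 4]
Σy = 11, Σy² = 41, M = 6
μ = 11/6 = 11/6,  σ² = 41/6 − (11/6)² = 125/36
Independent increments: Var[S_6] = 6·σ² = 6·(125/36) = 125/6

125/6


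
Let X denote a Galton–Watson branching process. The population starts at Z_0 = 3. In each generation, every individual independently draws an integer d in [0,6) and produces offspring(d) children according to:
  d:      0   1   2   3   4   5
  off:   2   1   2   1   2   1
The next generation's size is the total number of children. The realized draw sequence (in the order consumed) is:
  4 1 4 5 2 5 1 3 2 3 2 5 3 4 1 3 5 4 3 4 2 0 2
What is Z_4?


gen 0: Z_0=3, draws=[4, 1, 4], offspring=[2, 1, 2], Z_1=5
gen 1: Z_1=5, draws=[5, 2, 5, 1, 3], offspring=[1, 2, 1, 1, 1], Z_2=6
gen 2: Z_2=6, draws=[2, 3, 2, 5, 3, 4], offspring=[2, 1, 2, 1, 1, 2], Z_3=9
gen 3: Z_3=9, draws=[1, 3, 5, 4, 3, 4, 2, 0, 2], offspring=[1, 1, 1, 2, 1, 2, 2, 2, 2], Z_4=14

14


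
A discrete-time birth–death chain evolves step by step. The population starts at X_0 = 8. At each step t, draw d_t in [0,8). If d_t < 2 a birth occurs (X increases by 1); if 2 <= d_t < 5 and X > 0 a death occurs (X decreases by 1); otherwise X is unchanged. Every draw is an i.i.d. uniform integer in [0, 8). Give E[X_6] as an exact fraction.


29/4

X can drop by at most 1 per step and X_0 = 8 > T = 6, so X_t >= 8 − t >= 2 > 0 for every t <= 6: the floor at 0 (the 'and X > 0' condition) never binds. Hence X_6 = X_0 + Σ_{t<6} Y_t with i.i.d. increments Y_t = y(d_t) ∈ {+1, −1, 0}.
Outcome values over d=0..7: [1, 1, -1, -1, -1, 0, 0, 0]
Σy = -1, Σy² = 5, M = 8
μ = -1/8 = -1/8,  σ² = 5/8 − (-1/8)² = 39/64
E[X_6] = 8 + 6·(-1/8) = 29/4


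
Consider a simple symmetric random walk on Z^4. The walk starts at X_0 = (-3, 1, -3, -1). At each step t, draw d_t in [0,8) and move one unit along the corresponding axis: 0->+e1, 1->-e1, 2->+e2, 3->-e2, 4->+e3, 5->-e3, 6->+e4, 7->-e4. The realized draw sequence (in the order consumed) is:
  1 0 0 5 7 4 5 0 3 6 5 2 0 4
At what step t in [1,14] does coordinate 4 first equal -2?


t=0: X=(-3, 1, -3, -1), d=1 → -e1, X_1=(-4, 1, -3, -1)
t=1: X=(-4, 1, -3, -1), d=0 → +e1, X_2=(-3, 1, -3, -1)
t=2: X=(-3, 1, -3, -1), d=0 → +e1, X_3=(-2, 1, -3, -1)
t=3: X=(-2, 1, -3, -1), d=5 → -e3, X_4=(-2, 1, -4, -1)
t=4: X=(-2, 1, -4, -1), d=7 → -e4, X_5=(-2, 1, -4, -2)
t=5: X=(-2, 1, -4, -2), d=4 → +e3, X_6=(-2, 1, -3, -2)
t=6: X=(-2, 1, -3, -2), d=5 → -e3, X_7=(-2, 1, -4, -2)
t=7: X=(-2, 1, -4, -2), d=0 → +e1, X_8=(-1, 1, -4, -2)
t=8: X=(-1, 1, -4, -2), d=3 → -e2, X_9=(-1, 0, -4, -2)
t=9: X=(-1, 0, -4, -2), d=6 → +e4, X_10=(-1, 0, -4, -1)
t=10: X=(-1, 0, -4, -1), d=5 → -e3, X_11=(-1, 0, -5, -1)
t=11: X=(-1, 0, -5, -1), d=2 → +e2, X_12=(-1, 1, -5, -1)
t=12: X=(-1, 1, -5, -1), d=0 → +e1, X_13=(0, 1, -5, -1)
t=13: X=(0, 1, -5, -1), d=4 → +e3, X_14=(0, 1, -4, -1)

5


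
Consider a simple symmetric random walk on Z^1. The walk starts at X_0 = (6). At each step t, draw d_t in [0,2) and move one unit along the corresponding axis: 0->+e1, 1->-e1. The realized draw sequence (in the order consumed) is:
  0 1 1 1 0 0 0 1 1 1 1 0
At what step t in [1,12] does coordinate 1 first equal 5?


3

t=0: X=(6), d=0 → +e1, X_1=(7)
t=1: X=(7), d=1 → -e1, X_2=(6)
t=2: X=(6), d=1 → -e1, X_3=(5)
t=3: X=(5), d=1 → -e1, X_4=(4)
t=4: X=(4), d=0 → +e1, X_5=(5)
t=5: X=(5), d=0 → +e1, X_6=(6)
t=6: X=(6), d=0 → +e1, X_7=(7)
t=7: X=(7), d=1 → -e1, X_8=(6)
t=8: X=(6), d=1 → -e1, X_9=(5)
t=9: X=(5), d=1 → -e1, X_10=(4)
t=10: X=(4), d=1 → -e1, X_11=(3)
t=11: X=(3), d=0 → +e1, X_12=(4)


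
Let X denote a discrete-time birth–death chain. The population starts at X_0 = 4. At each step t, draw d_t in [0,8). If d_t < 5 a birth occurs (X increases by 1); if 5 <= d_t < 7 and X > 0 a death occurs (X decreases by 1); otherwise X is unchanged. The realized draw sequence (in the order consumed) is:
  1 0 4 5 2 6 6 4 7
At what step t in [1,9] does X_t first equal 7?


t=0: X=4, d=1 → birth, X_1=5
t=1: X=5, d=0 → birth, X_2=6
t=2: X=6, d=4 → birth, X_3=7
t=3: X=7, d=5 → death, X_4=6
t=4: X=6, d=2 → birth, X_5=7
t=5: X=7, d=6 → death, X_6=6
t=6: X=6, d=6 → death, X_7=5
t=7: X=5, d=4 → birth, X_8=6
t=8: X=6, d=7 → hold, X_9=6

3


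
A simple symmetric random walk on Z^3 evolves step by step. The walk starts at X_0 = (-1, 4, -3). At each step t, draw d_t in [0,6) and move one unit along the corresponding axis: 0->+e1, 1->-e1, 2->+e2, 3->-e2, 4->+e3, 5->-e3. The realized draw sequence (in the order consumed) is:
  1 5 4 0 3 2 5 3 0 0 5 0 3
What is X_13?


(2, 2, -5)

t=0: X=(-1, 4, -3), d=1 → -e1, X_1=(-2, 4, -3)
t=1: X=(-2, 4, -3), d=5 → -e3, X_2=(-2, 4, -4)
t=2: X=(-2, 4, -4), d=4 → +e3, X_3=(-2, 4, -3)
t=3: X=(-2, 4, -3), d=0 → +e1, X_4=(-1, 4, -3)
t=4: X=(-1, 4, -3), d=3 → -e2, X_5=(-1, 3, -3)
t=5: X=(-1, 3, -3), d=2 → +e2, X_6=(-1, 4, -3)
t=6: X=(-1, 4, -3), d=5 → -e3, X_7=(-1, 4, -4)
t=7: X=(-1, 4, -4), d=3 → -e2, X_8=(-1, 3, -4)
t=8: X=(-1, 3, -4), d=0 → +e1, X_9=(0, 3, -4)
t=9: X=(0, 3, -4), d=0 → +e1, X_10=(1, 3, -4)
t=10: X=(1, 3, -4), d=5 → -e3, X_11=(1, 3, -5)
t=11: X=(1, 3, -5), d=0 → +e1, X_12=(2, 3, -5)
t=12: X=(2, 3, -5), d=3 → -e2, X_13=(2, 2, -5)


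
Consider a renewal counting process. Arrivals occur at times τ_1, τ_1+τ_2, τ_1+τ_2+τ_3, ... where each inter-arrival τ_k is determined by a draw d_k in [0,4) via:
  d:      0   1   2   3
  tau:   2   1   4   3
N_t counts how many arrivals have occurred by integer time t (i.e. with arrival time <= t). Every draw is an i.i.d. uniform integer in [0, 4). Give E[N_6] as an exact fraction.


Inter-arrival values over d=0..3: [2, 1, 4, 3]
Each d has probability 1/4, so the pmf of τ is: f(1) = 1/4, f(2) = 1/4, f(3) = 1/4, f(4) = 1/4
Renewal equation for m(n) = E[N_n]: condition on τ_1 = k (if k <= n, one arrival plus a fresh copy on the remaining n−k steps): m(n) = F(n) + Σ_{k<=n} f(k)·m(n−k), where F(n) = P(τ <= n) and m(0) = 0
m(1) = F(1) = 1/4
m(2) = F(2) + f(1)·m(1) = 1/2 + 1/4·1/4 = 9/16
m(3) = F(3) + f(1)·m(2) + f(2)·m(1) = 3/4 + 1/4·9/16 + 1/4·1/4 = 61/64
m(4) = F(4) + f(1)·m(3) + f(2)·m(2) + f(3)·m(1) = 1 + 1/4·61/64 + 1/4·9/16 + 1/4·1/4 = 369/256
m(5) = F(5) + f(1)·m(4) + f(2)·m(3) + f(3)·m(2) + f(4)·m(1) = 1 + 1/4·369/256 + 1/4·61/64 + 1/4·9/16 + 1/4·1/4 = 1845/1024
m(6) = F(6) + f(1)·m(5) + f(2)·m(4) + f(3)·m(3) + f(4)·m(2) = 1 + 1/4·1845/1024 + 1/4·369/256 + 1/4·61/64 + 1/4·9/16 = 8969/4096
E[N_6] = m(6) = 8969/4096

8969/4096


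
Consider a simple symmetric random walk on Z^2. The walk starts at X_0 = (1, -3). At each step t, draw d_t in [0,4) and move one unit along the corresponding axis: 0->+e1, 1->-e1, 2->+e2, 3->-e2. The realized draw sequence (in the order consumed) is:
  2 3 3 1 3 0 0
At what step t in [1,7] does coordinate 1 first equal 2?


t=0: X=(1, -3), d=2 → +e2, X_1=(1, -2)
t=1: X=(1, -2), d=3 → -e2, X_2=(1, -3)
t=2: X=(1, -3), d=3 → -e2, X_3=(1, -4)
t=3: X=(1, -4), d=1 → -e1, X_4=(0, -4)
t=4: X=(0, -4), d=3 → -e2, X_5=(0, -5)
t=5: X=(0, -5), d=0 → +e1, X_6=(1, -5)
t=6: X=(1, -5), d=0 → +e1, X_7=(2, -5)

7


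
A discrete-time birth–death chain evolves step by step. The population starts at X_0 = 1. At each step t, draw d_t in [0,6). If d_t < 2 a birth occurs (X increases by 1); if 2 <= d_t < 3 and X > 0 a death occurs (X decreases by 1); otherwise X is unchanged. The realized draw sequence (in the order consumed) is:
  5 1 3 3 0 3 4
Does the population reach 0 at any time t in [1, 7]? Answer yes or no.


t=0: X=1, d=5 → hold, X_1=1
t=1: X=1, d=1 → birth, X_2=2
t=2: X=2, d=3 → hold, X_3=2
t=3: X=2, d=3 → hold, X_4=2
t=4: X=2, d=0 → birth, X_5=3
t=5: X=3, d=3 → hold, X_6=3
t=6: X=3, d=4 → hold, X_7=3

no


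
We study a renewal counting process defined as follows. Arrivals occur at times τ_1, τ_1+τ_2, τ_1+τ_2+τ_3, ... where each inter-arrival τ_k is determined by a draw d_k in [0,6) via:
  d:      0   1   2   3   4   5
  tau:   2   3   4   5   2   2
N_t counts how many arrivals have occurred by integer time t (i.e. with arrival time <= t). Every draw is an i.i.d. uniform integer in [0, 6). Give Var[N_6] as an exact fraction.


Inter-arrival values over d=0..5: [2, 3, 4, 5, 2, 2]
Each d has probability 1/6, so the pmf of τ is: f(2) = 1/2, f(3) = 1/6, f(4) = 1/6, f(5) = 1/6
Let p_n(j) = P(N_n = j), with p_0 = [1]. Condition on τ_1: p_n(0) = P(τ > n), and for j >= 1, p_n(j) = Σ_{k<=n} f(k)·p_{n−k}(j−1)
p_1 = [1]  (j = 0)
p_2 = [1/2, 1/2]  (j = 0..1)
p_3 = [1/3, 2/3]  (j = 0..1)
p_4 = [1/6, 7/12, 1/4]  (j = 0..2)
p_5 = [0, 7/12, 5/12]  (j = 0..2)
p_6 = [0, 7/18, 35/72, 1/8]  (j = 0..3)
E[N_6] = Σ j·p_6(j) = 125/72;  E[N_6²] = Σ j²·p_6(j) = 83/24
Var[N_6] = 83/24 − (125/72)² = 2303/5184

2303/5184


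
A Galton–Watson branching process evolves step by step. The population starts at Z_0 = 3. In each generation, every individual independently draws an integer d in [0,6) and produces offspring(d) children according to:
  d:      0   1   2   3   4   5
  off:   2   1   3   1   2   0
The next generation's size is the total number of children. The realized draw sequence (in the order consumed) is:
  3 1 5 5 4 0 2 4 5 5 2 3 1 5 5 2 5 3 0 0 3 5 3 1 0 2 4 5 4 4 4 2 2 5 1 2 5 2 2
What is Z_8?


gen 0: Z_0=3, draws=[3, 1, 5], offspring=[1, 1, 0], Z_1=2
gen 1: Z_1=2, draws=[5, 4], offspring=[0, 2], Z_2=2
gen 2: Z_2=2, draws=[0, 2], offspring=[2, 3], Z_3=5
gen 3: Z_3=5, draws=[4, 5, 5, 2, 3], offspring=[2, 0, 0, 3, 1], Z_4=6
gen 4: Z_4=6, draws=[1, 5, 5, 2, 5, 3], offspring=[1, 0, 0, 3, 0, 1], Z_5=5
gen 5: Z_5=5, draws=[0, 0, 3, 5, 3], offspring=[2, 2, 1, 0, 1], Z_6=6
gen 6: Z_6=6, draws=[1, 0, 2, 4, 5, 4], offspring=[1, 2, 3, 2, 0, 2], Z_7=10
gen 7: Z_7=10, draws=[4, 4, 2, 2, 5, 1, 2, 5, 2, 2], offspring=[2, 2, 3, 3, 0, 1, 3, 0, 3, 3], Z_8=20

20


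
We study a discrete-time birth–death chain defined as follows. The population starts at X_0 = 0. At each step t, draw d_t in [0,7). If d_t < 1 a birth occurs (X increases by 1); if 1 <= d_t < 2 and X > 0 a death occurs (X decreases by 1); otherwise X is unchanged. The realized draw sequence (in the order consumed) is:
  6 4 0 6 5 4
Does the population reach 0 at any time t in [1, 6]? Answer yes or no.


t=0: X=0, d=6 → hold, X_1=0
t=1: X=0, d=4 → hold, X_2=0
t=2: X=0, d=0 → birth, X_3=1
t=3: X=1, d=6 → hold, X_4=1
t=4: X=1, d=5 → hold, X_5=1
t=5: X=1, d=4 → hold, X_6=1

yes
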